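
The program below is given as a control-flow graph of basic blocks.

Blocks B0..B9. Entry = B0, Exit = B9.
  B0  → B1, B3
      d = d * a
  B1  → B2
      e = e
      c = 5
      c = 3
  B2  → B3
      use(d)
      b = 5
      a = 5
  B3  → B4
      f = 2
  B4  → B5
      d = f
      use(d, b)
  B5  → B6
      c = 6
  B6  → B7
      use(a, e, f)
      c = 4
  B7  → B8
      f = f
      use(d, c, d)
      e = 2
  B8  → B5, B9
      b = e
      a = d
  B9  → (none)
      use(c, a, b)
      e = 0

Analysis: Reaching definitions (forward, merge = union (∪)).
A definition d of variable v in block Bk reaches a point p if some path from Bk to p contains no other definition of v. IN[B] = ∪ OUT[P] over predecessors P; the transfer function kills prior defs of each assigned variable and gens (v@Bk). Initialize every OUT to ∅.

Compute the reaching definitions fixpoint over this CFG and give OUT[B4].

Answer: {a@B2, b@B2, c@B1, d@B4, e@B1, f@B3}

Trace:
Fixpoint table:
  B0:   IN={}   OUT={d@B0}
  B1:   IN={d@B0}   OUT={c@B1, d@B0, e@B1}
  B2:   IN={c@B1, d@B0, e@B1}   OUT={a@B2, b@B2, c@B1, d@B0, e@B1}
  B3:   IN={a@B2, b@B2, c@B1, d@B0, e@B1}   OUT={a@B2, b@B2, c@B1, d@B0, e@B1, f@B3}
  B4:   IN={a@B2, b@B2, c@B1, d@B0, e@B1, f@B3}   OUT={a@B2, b@B2, c@B1, d@B4, e@B1, f@B3}
  B5:   IN={a@B2, a@B8, b@B2, b@B8, c@B1, c@B6, d@B4, e@B1, e@B7, f@B3, f@B7}   OUT={a@B2, a@B8, b@B2, b@B8, c@B5, d@B4, e@B1, e@B7, f@B3, f@B7}
  B6:   IN={a@B2, a@B8, b@B2, b@B8, c@B5, d@B4, e@B1, e@B7, f@B3, f@B7}   OUT={a@B2, a@B8, b@B2, b@B8, c@B6, d@B4, e@B1, e@B7, f@B3, f@B7}
  B7:   IN={a@B2, a@B8, b@B2, b@B8, c@B6, d@B4, e@B1, e@B7, f@B3, f@B7}   OUT={a@B2, a@B8, b@B2, b@B8, c@B6, d@B4, e@B7, f@B7}
  B8:   IN={a@B2, a@B8, b@B2, b@B8, c@B6, d@B4, e@B7, f@B7}   OUT={a@B8, b@B8, c@B6, d@B4, e@B7, f@B7}
  B9:   IN={a@B8, b@B8, c@B6, d@B4, e@B7, f@B7}   OUT={a@B8, b@B8, c@B6, d@B4, e@B9, f@B7}

Merge at B4: IN[B4] = OUT[B3] = {a@B2, b@B2, c@B1, d@B0, e@B1, f@B3}
Applying B4's transfer function to that IN value gives OUT[B4] (row B4 above).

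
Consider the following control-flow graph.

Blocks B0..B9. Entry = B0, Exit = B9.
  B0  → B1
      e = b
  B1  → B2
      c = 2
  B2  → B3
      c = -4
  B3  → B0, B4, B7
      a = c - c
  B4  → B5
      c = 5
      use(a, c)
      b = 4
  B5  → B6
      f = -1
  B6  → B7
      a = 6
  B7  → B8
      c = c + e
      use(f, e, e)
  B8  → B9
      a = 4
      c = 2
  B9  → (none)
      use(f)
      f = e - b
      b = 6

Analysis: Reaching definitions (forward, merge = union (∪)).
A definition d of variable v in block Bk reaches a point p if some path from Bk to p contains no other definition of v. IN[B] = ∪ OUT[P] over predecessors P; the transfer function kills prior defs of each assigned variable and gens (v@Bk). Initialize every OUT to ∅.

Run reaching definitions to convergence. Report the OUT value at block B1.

Answer: {a@B3, c@B1, e@B0}

Derivation:
Converged values:
  B0: | IN={a@B3, c@B2, e@B0} | OUT={a@B3, c@B2, e@B0}
  B1: | IN={a@B3, c@B2, e@B0} | OUT={a@B3, c@B1, e@B0}
  B2: | IN={a@B3, c@B1, e@B0} | OUT={a@B3, c@B2, e@B0}
  B3: | IN={a@B3, c@B2, e@B0} | OUT={a@B3, c@B2, e@B0}
  B4: | IN={a@B3, c@B2, e@B0} | OUT={a@B3, b@B4, c@B4, e@B0}
  B5: | IN={a@B3, b@B4, c@B4, e@B0} | OUT={a@B3, b@B4, c@B4, e@B0, f@B5}
  B6: | IN={a@B3, b@B4, c@B4, e@B0, f@B5} | OUT={a@B6, b@B4, c@B4, e@B0, f@B5}
  B7: | IN={a@B3, a@B6, b@B4, c@B2, c@B4, e@B0, f@B5} | OUT={a@B3, a@B6, b@B4, c@B7, e@B0, f@B5}
  B8: | IN={a@B3, a@B6, b@B4, c@B7, e@B0, f@B5} | OUT={a@B8, b@B4, c@B8, e@B0, f@B5}
  B9: | IN={a@B8, b@B4, c@B8, e@B0, f@B5} | OUT={a@B8, b@B9, c@B8, e@B0, f@B9}

Merge at B1: IN[B1] = OUT[B0] = {a@B3, c@B2, e@B0}
Applying B1's transfer function to that IN value gives OUT[B1] (row B1 above).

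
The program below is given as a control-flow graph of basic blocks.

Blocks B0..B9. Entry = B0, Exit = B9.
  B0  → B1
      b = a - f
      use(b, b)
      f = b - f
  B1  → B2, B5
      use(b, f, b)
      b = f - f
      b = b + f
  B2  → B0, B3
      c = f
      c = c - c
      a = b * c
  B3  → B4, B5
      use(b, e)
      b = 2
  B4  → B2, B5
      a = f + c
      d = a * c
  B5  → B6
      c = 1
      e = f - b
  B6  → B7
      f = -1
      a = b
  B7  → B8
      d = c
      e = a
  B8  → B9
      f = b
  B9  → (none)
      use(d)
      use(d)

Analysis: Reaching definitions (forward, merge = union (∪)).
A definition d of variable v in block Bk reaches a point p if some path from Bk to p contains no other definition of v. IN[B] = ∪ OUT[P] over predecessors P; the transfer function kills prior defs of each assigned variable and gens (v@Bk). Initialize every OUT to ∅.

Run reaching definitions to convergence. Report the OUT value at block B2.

Answer: {a@B2, b@B1, b@B3, c@B2, d@B4, f@B0}

Trace:
Per-block solution:
  B0:   IN={a@B2, b@B1, b@B3, c@B2, d@B4, f@B0}   OUT={a@B2, b@B0, c@B2, d@B4, f@B0}
  B1:   IN={a@B2, b@B0, c@B2, d@B4, f@B0}   OUT={a@B2, b@B1, c@B2, d@B4, f@B0}
  B2:   IN={a@B2, a@B4, b@B1, b@B3, c@B2, d@B4, f@B0}   OUT={a@B2, b@B1, b@B3, c@B2, d@B4, f@B0}
  B3:   IN={a@B2, b@B1, b@B3, c@B2, d@B4, f@B0}   OUT={a@B2, b@B3, c@B2, d@B4, f@B0}
  B4:   IN={a@B2, b@B3, c@B2, d@B4, f@B0}   OUT={a@B4, b@B3, c@B2, d@B4, f@B0}
  B5:   IN={a@B2, a@B4, b@B1, b@B3, c@B2, d@B4, f@B0}   OUT={a@B2, a@B4, b@B1, b@B3, c@B5, d@B4, e@B5, f@B0}
  B6:   IN={a@B2, a@B4, b@B1, b@B3, c@B5, d@B4, e@B5, f@B0}   OUT={a@B6, b@B1, b@B3, c@B5, d@B4, e@B5, f@B6}
  B7:   IN={a@B6, b@B1, b@B3, c@B5, d@B4, e@B5, f@B6}   OUT={a@B6, b@B1, b@B3, c@B5, d@B7, e@B7, f@B6}
  B8:   IN={a@B6, b@B1, b@B3, c@B5, d@B7, e@B7, f@B6}   OUT={a@B6, b@B1, b@B3, c@B5, d@B7, e@B7, f@B8}
  B9:   IN={a@B6, b@B1, b@B3, c@B5, d@B7, e@B7, f@B8}   OUT={a@B6, b@B1, b@B3, c@B5, d@B7, e@B7, f@B8}

Merge at B2: IN[B2] = OUT[B1] ⊔ OUT[B4] = {a@B2, a@B4, b@B1, b@B3, c@B2, d@B4, f@B0}
Applying B2's transfer function to that IN value gives OUT[B2] (row B2 above).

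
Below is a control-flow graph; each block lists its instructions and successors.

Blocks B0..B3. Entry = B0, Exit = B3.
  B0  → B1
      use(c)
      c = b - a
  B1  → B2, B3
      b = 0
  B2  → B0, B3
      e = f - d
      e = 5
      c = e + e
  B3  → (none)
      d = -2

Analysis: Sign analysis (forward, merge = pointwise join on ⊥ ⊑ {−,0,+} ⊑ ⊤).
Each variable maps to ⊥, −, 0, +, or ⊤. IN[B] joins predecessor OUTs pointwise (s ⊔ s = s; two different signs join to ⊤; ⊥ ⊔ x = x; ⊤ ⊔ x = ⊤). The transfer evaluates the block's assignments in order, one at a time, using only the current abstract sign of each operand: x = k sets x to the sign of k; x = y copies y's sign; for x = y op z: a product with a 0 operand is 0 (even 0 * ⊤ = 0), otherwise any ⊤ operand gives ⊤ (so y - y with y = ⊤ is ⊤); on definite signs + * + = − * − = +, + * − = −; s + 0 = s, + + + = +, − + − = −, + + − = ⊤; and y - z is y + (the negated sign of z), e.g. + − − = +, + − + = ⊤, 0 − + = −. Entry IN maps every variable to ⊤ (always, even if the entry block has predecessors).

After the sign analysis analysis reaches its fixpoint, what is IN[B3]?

Answer: {a: ⊤, b: 0, c: ⊤, d: ⊤, e: ⊤, f: ⊤}

Derivation:
Converged values:
  B0:   IN=(all ⊤)   OUT=(all ⊤)
  B1:   IN=(all ⊤)   OUT={b:0; rest ⊤}
  B2:   IN={b:0; rest ⊤}   OUT={b:0, c:+, e:+; rest ⊤}
  B3:   IN={b:0; rest ⊤}   OUT={b:0, d:-; rest ⊤}

Merge at B3: IN[B3] = OUT[B1] ⊔ OUT[B2] = {a: ⊤, b: 0, c: ⊤, d: ⊤, e: ⊤, f: ⊤}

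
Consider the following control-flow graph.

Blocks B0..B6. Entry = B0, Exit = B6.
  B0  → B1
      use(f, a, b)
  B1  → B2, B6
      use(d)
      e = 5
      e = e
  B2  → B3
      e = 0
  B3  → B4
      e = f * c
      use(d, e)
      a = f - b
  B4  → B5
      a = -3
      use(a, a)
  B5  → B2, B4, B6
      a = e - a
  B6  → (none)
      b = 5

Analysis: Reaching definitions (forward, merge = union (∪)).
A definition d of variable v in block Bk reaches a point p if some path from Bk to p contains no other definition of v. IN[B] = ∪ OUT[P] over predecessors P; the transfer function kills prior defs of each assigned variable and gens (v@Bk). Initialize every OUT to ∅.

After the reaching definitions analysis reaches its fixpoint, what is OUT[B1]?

Converged values:
  B0: | IN={} | OUT={}
  B1: | IN={} | OUT={e@B1}
  B2: | IN={a@B5, e@B1, e@B3} | OUT={a@B5, e@B2}
  B3: | IN={a@B5, e@B2} | OUT={a@B3, e@B3}
  B4: | IN={a@B3, a@B5, e@B3} | OUT={a@B4, e@B3}
  B5: | IN={a@B4, e@B3} | OUT={a@B5, e@B3}
  B6: | IN={a@B5, e@B1, e@B3} | OUT={a@B5, b@B6, e@B1, e@B3}

Merge at B1: IN[B1] = OUT[B0] = {}
Applying B1's transfer function to that IN value gives OUT[B1] (row B1 above).

Answer: {e@B1}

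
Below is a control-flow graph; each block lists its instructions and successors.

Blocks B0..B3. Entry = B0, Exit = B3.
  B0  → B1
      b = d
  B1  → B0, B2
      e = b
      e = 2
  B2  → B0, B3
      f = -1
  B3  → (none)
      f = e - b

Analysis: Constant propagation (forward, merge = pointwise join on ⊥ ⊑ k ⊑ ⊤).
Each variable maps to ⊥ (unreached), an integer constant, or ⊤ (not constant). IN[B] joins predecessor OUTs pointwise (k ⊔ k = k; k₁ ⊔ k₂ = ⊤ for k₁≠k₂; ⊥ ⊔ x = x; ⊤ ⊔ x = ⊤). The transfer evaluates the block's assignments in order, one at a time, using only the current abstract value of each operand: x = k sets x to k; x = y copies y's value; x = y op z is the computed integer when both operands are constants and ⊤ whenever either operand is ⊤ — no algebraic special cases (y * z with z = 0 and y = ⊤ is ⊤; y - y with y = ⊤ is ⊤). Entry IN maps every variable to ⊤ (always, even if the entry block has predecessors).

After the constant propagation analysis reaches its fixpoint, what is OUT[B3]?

Answer: {a: ⊤, b: ⊤, c: ⊤, d: ⊤, e: 2, f: ⊤}

Trace:
Per-block solution:
  B0:   IN=(all ⊤)   OUT=(all ⊤)
  B1:   IN=(all ⊤)   OUT={e:2; rest ⊤}
  B2:   IN={e:2; rest ⊤}   OUT={e:2, f:-1; rest ⊤}
  B3:   IN={e:2, f:-1; rest ⊤}   OUT={e:2; rest ⊤}

Merge at B3: IN[B3] = OUT[B2] = {a: ⊤, b: ⊤, c: ⊤, d: ⊤, e: 2, f: -1}
Applying B3's transfer function to that IN value gives OUT[B3] (row B3 above).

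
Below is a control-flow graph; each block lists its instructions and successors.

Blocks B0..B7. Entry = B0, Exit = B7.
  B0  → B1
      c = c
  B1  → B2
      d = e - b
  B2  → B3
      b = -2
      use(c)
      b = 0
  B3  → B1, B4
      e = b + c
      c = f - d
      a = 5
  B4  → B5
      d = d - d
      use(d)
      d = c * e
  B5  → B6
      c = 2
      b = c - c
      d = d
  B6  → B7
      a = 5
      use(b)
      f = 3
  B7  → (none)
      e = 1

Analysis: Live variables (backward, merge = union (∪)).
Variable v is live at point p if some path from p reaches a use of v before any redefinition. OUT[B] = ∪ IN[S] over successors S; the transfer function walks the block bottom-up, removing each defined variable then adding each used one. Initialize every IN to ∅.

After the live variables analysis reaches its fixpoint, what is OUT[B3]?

Converged values:
  B0:  IN={b, c, e, f}  OUT={b, c, e, f}
  B1:  IN={b, c, e, f}  OUT={c, d, f}
  B2:  IN={c, d, f}  OUT={b, c, d, f}
  B3:  IN={b, c, d, f}  OUT={b, c, d, e, f}
  B4:  IN={c, d, e}  OUT={d}
  B5:  IN={d}  OUT={b}
  B6:  IN={b}  OUT={}
  B7:  IN={}  OUT={}

Merge at B3: OUT[B3] = IN[B1] ⊔ IN[B4] = {b, c, d, e, f}

Answer: {b, c, d, e, f}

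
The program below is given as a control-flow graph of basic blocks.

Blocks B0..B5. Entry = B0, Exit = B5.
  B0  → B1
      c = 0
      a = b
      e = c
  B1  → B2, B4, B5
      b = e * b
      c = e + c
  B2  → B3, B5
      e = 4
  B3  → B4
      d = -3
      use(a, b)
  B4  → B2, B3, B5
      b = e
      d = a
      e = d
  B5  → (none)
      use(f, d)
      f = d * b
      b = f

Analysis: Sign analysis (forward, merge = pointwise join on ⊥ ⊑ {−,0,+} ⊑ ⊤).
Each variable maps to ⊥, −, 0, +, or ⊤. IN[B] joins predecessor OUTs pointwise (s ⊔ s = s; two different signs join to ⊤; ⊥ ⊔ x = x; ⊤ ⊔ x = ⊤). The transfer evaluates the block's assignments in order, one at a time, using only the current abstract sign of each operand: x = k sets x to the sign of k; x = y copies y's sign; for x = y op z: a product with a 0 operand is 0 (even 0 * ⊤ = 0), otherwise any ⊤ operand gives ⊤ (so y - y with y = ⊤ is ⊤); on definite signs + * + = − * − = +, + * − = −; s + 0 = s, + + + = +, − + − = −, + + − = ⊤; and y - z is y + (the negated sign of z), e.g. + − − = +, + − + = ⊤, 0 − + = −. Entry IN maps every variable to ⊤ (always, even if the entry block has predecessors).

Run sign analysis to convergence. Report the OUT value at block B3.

Answer: {a: ⊤, b: ⊤, c: 0, d: -, e: ⊤, f: ⊤}

Trace:
Fixpoint table:
  B0: | IN=(all ⊤) | OUT={c:0, e:0; rest ⊤}
  B1: | IN={c:0, e:0; rest ⊤} | OUT={b:0, c:0, e:0; rest ⊤}
  B2: | IN={c:0; rest ⊤} | OUT={c:0, e:+; rest ⊤}
  B3: | IN={c:0; rest ⊤} | OUT={c:0, d:-; rest ⊤}
  B4: | IN={c:0; rest ⊤} | OUT={c:0; rest ⊤}
  B5: | IN={c:0; rest ⊤} | OUT={c:0; rest ⊤}

Merge at B3: IN[B3] = OUT[B2] ⊔ OUT[B4] = {a: ⊤, b: ⊤, c: 0, d: ⊤, e: ⊤, f: ⊤}
Applying B3's transfer function to that IN value gives OUT[B3] (row B3 above).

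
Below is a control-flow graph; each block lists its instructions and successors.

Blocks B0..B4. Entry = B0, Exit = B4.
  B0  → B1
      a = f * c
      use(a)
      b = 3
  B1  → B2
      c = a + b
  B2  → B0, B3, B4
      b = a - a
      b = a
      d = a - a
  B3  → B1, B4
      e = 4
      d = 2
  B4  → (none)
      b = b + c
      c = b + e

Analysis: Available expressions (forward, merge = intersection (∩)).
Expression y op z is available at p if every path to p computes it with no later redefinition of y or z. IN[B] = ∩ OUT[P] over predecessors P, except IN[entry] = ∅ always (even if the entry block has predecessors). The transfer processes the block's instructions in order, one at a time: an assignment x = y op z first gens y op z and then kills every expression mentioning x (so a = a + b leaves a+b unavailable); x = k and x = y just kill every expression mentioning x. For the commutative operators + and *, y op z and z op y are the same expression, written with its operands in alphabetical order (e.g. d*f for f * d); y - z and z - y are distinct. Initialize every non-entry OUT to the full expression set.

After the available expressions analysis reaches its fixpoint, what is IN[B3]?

Answer: {a-a}

Derivation:
Per-block solution:
  B0: | IN={} | OUT={c*f}
  B1: | IN={} | OUT={a+b}
  B2: | IN={a+b} | OUT={a-a}
  B3: | IN={a-a} | OUT={a-a}
  B4: | IN={a-a} | OUT={a-a, b+e}

Merge at B3: IN[B3] = OUT[B2] = {a-a}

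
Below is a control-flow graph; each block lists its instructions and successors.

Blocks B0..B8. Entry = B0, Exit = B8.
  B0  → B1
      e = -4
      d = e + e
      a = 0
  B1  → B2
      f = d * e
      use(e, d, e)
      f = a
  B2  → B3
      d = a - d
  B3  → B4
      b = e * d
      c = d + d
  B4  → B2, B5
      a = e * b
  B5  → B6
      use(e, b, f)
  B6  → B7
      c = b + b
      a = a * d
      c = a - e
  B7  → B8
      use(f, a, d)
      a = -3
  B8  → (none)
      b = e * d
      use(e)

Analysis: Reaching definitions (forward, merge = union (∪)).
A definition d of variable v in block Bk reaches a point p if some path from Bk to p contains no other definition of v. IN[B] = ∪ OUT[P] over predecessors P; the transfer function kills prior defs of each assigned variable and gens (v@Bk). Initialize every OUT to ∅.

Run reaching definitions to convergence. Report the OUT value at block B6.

Answer: {a@B6, b@B3, c@B6, d@B2, e@B0, f@B1}

Trace:
Converged values:
  B0:   IN={}   OUT={a@B0, d@B0, e@B0}
  B1:   IN={a@B0, d@B0, e@B0}   OUT={a@B0, d@B0, e@B0, f@B1}
  B2:   IN={a@B0, a@B4, b@B3, c@B3, d@B0, d@B2, e@B0, f@B1}   OUT={a@B0, a@B4, b@B3, c@B3, d@B2, e@B0, f@B1}
  B3:   IN={a@B0, a@B4, b@B3, c@B3, d@B2, e@B0, f@B1}   OUT={a@B0, a@B4, b@B3, c@B3, d@B2, e@B0, f@B1}
  B4:   IN={a@B0, a@B4, b@B3, c@B3, d@B2, e@B0, f@B1}   OUT={a@B4, b@B3, c@B3, d@B2, e@B0, f@B1}
  B5:   IN={a@B4, b@B3, c@B3, d@B2, e@B0, f@B1}   OUT={a@B4, b@B3, c@B3, d@B2, e@B0, f@B1}
  B6:   IN={a@B4, b@B3, c@B3, d@B2, e@B0, f@B1}   OUT={a@B6, b@B3, c@B6, d@B2, e@B0, f@B1}
  B7:   IN={a@B6, b@B3, c@B6, d@B2, e@B0, f@B1}   OUT={a@B7, b@B3, c@B6, d@B2, e@B0, f@B1}
  B8:   IN={a@B7, b@B3, c@B6, d@B2, e@B0, f@B1}   OUT={a@B7, b@B8, c@B6, d@B2, e@B0, f@B1}

Merge at B6: IN[B6] = OUT[B5] = {a@B4, b@B3, c@B3, d@B2, e@B0, f@B1}
Applying B6's transfer function to that IN value gives OUT[B6] (row B6 above).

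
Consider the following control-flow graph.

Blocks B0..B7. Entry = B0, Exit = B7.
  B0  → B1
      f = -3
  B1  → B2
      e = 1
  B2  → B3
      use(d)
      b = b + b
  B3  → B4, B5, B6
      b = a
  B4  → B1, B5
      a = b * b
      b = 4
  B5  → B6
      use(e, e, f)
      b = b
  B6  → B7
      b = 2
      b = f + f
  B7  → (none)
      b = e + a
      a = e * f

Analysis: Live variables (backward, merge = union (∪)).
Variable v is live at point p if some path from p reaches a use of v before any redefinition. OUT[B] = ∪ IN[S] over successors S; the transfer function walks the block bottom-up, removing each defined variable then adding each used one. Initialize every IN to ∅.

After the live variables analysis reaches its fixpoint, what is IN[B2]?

Fixpoint table:
  B0:  IN={a, b, d}  OUT={a, b, d, f}
  B1:  IN={a, b, d, f}  OUT={a, b, d, e, f}
  B2:  IN={a, b, d, e, f}  OUT={a, d, e, f}
  B3:  IN={a, d, e, f}  OUT={a, b, d, e, f}
  B4:  IN={b, d, e, f}  OUT={a, b, d, e, f}
  B5:  IN={a, b, e, f}  OUT={a, e, f}
  B6:  IN={a, e, f}  OUT={a, e, f}
  B7:  IN={a, e, f}  OUT={}

Merge at B2: OUT[B2] = IN[B3] = {a, d, e, f}
Applying B2's transfer function to that OUT value gives IN[B2] (row B2 above).

Answer: {a, b, d, e, f}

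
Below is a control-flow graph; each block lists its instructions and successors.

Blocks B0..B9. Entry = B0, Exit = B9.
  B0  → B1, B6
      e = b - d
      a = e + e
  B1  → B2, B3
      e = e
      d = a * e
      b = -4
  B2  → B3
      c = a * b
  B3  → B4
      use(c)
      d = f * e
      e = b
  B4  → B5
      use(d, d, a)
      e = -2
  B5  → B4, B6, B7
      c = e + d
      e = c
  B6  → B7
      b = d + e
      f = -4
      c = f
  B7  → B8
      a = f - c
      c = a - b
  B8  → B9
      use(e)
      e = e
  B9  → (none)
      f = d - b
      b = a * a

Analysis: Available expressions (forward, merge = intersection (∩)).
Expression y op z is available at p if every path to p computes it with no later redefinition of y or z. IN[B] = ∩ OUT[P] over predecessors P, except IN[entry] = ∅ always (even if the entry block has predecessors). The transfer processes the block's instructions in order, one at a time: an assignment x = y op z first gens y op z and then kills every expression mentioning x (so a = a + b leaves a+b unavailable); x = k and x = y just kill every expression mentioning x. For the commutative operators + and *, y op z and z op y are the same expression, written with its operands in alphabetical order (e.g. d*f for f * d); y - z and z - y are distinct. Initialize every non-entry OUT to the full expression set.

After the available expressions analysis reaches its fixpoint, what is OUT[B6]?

Converged values:
  B0:   IN={}   OUT={b-d, e+e}
  B1:   IN={b-d, e+e}   OUT={a*e}
  B2:   IN={a*e}   OUT={a*b, a*e}
  B3:   IN={a*e}   OUT={}
  B4:   IN={}   OUT={}
  B5:   IN={}   OUT={}
  B6:   IN={}   OUT={d+e}
  B7:   IN={}   OUT={a-b}
  B8:   IN={a-b}   OUT={a-b}
  B9:   IN={a-b}   OUT={a*a}

Merge at B6: IN[B6] = OUT[B0] ∩ OUT[B5] = {}
Applying B6's transfer function to that IN value gives OUT[B6] (row B6 above).

Answer: {d+e}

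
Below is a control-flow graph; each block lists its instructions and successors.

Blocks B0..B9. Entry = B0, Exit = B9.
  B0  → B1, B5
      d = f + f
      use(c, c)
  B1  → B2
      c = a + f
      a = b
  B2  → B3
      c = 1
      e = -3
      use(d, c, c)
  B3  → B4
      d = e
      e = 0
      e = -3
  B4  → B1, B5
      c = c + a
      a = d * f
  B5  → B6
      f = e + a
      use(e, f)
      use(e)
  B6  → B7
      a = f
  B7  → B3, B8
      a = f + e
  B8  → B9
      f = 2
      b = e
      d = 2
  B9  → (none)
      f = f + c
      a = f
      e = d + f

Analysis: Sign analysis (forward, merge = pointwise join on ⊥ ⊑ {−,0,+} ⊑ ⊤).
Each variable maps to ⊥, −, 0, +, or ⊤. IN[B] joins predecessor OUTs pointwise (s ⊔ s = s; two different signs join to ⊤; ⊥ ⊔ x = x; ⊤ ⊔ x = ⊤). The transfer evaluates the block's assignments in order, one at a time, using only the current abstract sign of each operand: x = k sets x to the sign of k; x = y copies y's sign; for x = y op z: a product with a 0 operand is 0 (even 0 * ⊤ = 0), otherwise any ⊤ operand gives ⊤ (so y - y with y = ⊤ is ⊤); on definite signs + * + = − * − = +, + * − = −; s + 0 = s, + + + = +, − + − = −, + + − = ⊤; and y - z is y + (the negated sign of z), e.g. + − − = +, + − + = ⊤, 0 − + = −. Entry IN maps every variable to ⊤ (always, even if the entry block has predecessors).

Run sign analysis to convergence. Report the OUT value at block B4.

Answer: {a: ⊤, b: ⊤, c: ⊤, d: ⊤, e: -, f: ⊤}

Trace:
Per-block solution:
  B0:   IN=(all ⊤)   OUT=(all ⊤)
  B1:   IN=(all ⊤)   OUT=(all ⊤)
  B2:   IN=(all ⊤)   OUT={c:+, e:-; rest ⊤}
  B3:   IN=(all ⊤)   OUT={e:-; rest ⊤}
  B4:   IN={e:-; rest ⊤}   OUT={e:-; rest ⊤}
  B5:   IN=(all ⊤)   OUT=(all ⊤)
  B6:   IN=(all ⊤)   OUT=(all ⊤)
  B7:   IN=(all ⊤)   OUT=(all ⊤)
  B8:   IN=(all ⊤)   OUT={d:+, f:+; rest ⊤}
  B9:   IN={d:+, f:+; rest ⊤}   OUT={d:+; rest ⊤}

Merge at B4: IN[B4] = OUT[B3] = {a: ⊤, b: ⊤, c: ⊤, d: ⊤, e: -, f: ⊤}
Applying B4's transfer function to that IN value gives OUT[B4] (row B4 above).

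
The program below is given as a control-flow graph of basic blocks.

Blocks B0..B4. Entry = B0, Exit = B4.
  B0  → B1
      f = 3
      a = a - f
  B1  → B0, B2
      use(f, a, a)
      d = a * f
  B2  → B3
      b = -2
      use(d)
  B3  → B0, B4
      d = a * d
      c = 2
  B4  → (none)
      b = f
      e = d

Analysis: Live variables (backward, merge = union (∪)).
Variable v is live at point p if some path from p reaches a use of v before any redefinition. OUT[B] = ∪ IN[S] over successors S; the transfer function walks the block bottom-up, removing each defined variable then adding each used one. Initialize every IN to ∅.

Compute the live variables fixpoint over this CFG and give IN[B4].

Answer: {d, f}

Derivation:
Fixpoint table:
  B0:  IN={a}  OUT={a, f}
  B1:  IN={a, f}  OUT={a, d, f}
  B2:  IN={a, d, f}  OUT={a, d, f}
  B3:  IN={a, d, f}  OUT={a, d, f}
  B4:  IN={d, f}  OUT={}

B4 is the boundary node: OUT[B4] = {}
Applying B4's transfer function to that OUT value gives IN[B4] (row B4 above).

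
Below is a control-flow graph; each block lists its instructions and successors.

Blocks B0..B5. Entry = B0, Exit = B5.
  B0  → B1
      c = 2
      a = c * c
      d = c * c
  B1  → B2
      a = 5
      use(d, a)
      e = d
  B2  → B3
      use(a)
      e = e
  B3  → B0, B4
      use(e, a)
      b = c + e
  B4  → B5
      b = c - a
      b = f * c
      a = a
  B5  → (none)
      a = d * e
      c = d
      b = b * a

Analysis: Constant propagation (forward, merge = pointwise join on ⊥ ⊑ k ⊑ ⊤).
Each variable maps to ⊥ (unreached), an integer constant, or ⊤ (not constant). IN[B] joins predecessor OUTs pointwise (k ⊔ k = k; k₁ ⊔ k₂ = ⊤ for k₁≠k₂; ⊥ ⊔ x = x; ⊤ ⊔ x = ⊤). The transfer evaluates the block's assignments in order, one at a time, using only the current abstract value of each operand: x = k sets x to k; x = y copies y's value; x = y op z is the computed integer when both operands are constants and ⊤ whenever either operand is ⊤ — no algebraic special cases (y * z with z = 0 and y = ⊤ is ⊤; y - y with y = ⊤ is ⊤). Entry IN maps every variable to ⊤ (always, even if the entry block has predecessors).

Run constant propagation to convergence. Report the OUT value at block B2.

Answer: {a: 5, b: ⊤, c: 2, d: 4, e: 4, f: ⊤}

Working:
Per-block solution:
  B0: | IN=(all ⊤) | OUT={a:4, c:2, d:4; rest ⊤}
  B1: | IN={a:4, c:2, d:4; rest ⊤} | OUT={a:5, c:2, d:4, e:4; rest ⊤}
  B2: | IN={a:5, c:2, d:4, e:4; rest ⊤} | OUT={a:5, c:2, d:4, e:4; rest ⊤}
  B3: | IN={a:5, c:2, d:4, e:4; rest ⊤} | OUT={a:5, b:6, c:2, d:4, e:4; rest ⊤}
  B4: | IN={a:5, b:6, c:2, d:4, e:4; rest ⊤} | OUT={a:5, c:2, d:4, e:4; rest ⊤}
  B5: | IN={a:5, c:2, d:4, e:4; rest ⊤} | OUT={a:16, c:4, d:4, e:4; rest ⊤}

Merge at B2: IN[B2] = OUT[B1] = {a: 5, b: ⊤, c: 2, d: 4, e: 4, f: ⊤}
Applying B2's transfer function to that IN value gives OUT[B2] (row B2 above).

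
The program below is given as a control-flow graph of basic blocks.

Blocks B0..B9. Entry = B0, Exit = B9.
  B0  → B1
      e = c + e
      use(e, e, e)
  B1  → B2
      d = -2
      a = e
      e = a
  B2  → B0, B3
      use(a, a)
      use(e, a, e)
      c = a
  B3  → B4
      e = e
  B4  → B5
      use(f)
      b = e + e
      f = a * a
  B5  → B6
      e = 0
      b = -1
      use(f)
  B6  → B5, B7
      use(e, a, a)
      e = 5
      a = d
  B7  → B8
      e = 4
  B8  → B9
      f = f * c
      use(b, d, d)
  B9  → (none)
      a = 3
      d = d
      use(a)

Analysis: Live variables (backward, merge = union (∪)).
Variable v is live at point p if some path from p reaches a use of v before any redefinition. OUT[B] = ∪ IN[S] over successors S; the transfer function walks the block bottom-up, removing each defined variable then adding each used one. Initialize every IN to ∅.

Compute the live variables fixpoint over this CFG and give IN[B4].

Answer: {a, c, d, e, f}

Derivation:
Converged values:
  B0: | IN={c, e, f} | OUT={e, f}
  B1: | IN={e, f} | OUT={a, d, e, f}
  B2: | IN={a, d, e, f} | OUT={a, c, d, e, f}
  B3: | IN={a, c, d, e, f} | OUT={a, c, d, e, f}
  B4: | IN={a, c, d, e, f} | OUT={a, c, d, f}
  B5: | IN={a, c, d, f} | OUT={a, b, c, d, e, f}
  B6: | IN={a, b, c, d, e, f} | OUT={a, b, c, d, f}
  B7: | IN={b, c, d, f} | OUT={b, c, d, f}
  B8: | IN={b, c, d, f} | OUT={d}
  B9: | IN={d} | OUT={}

Merge at B4: OUT[B4] = IN[B5] = {a, c, d, f}
Applying B4's transfer function to that OUT value gives IN[B4] (row B4 above).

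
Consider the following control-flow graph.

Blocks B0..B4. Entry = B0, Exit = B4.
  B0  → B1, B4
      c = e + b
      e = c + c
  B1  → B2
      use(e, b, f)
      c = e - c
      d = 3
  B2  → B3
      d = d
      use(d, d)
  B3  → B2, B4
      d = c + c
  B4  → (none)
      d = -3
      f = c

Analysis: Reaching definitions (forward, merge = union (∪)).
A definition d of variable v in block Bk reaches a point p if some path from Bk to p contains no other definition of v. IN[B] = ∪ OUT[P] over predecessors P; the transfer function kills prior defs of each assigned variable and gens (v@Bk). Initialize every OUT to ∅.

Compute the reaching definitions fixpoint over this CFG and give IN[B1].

Per-block solution:
  B0:   IN={}   OUT={c@B0, e@B0}
  B1:   IN={c@B0, e@B0}   OUT={c@B1, d@B1, e@B0}
  B2:   IN={c@B1, d@B1, d@B3, e@B0}   OUT={c@B1, d@B2, e@B0}
  B3:   IN={c@B1, d@B2, e@B0}   OUT={c@B1, d@B3, e@B0}
  B4:   IN={c@B0, c@B1, d@B3, e@B0}   OUT={c@B0, c@B1, d@B4, e@B0, f@B4}

Merge at B1: IN[B1] = OUT[B0] = {c@B0, e@B0}

Answer: {c@B0, e@B0}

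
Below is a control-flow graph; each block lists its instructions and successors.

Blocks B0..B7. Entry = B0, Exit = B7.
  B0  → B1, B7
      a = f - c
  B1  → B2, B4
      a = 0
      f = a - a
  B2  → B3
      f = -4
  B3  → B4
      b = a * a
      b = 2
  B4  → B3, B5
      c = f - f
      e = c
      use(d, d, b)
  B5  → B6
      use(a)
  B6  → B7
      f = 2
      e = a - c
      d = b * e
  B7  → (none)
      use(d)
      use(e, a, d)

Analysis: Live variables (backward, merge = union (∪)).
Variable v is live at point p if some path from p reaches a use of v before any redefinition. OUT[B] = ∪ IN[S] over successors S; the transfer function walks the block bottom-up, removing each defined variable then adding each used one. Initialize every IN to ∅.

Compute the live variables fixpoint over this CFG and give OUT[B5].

Per-block solution:
  B0:  IN={b, c, d, e, f}  OUT={a, b, d, e}
  B1:  IN={b, d}  OUT={a, b, d, f}
  B2:  IN={a, d}  OUT={a, d, f}
  B3:  IN={a, d, f}  OUT={a, b, d, f}
  B4:  IN={a, b, d, f}  OUT={a, b, c, d, f}
  B5:  IN={a, b, c}  OUT={a, b, c}
  B6:  IN={a, b, c}  OUT={a, d, e}
  B7:  IN={a, d, e}  OUT={}

Merge at B5: OUT[B5] = IN[B6] = {a, b, c}

Answer: {a, b, c}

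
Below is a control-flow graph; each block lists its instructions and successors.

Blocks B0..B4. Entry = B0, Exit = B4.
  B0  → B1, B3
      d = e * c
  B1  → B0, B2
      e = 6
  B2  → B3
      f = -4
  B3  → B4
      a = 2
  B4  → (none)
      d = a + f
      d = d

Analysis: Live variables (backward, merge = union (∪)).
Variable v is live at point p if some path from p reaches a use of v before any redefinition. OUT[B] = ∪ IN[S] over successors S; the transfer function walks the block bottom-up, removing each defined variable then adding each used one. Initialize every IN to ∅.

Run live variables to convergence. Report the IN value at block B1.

Answer: {c, f}

Derivation:
Per-block solution:
  B0: | IN={c, e, f} | OUT={c, f}
  B1: | IN={c, f} | OUT={c, e, f}
  B2: | IN={} | OUT={f}
  B3: | IN={f} | OUT={a, f}
  B4: | IN={a, f} | OUT={}

Merge at B1: OUT[B1] = IN[B0] ⊔ IN[B2] = {c, e, f}
Applying B1's transfer function to that OUT value gives IN[B1] (row B1 above).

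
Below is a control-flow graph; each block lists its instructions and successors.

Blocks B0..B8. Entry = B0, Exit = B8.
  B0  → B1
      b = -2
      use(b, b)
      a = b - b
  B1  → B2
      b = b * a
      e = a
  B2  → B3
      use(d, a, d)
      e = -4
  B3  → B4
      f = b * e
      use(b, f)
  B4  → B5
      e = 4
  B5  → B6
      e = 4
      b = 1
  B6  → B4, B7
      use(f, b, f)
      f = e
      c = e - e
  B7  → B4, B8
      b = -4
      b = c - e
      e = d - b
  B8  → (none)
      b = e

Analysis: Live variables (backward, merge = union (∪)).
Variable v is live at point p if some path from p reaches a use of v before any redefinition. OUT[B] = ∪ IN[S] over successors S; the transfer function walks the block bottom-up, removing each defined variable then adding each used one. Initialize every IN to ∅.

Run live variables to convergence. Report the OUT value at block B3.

Per-block solution:
  B0:   IN={d}   OUT={a, b, d}
  B1:   IN={a, b, d}   OUT={a, b, d}
  B2:   IN={a, b, d}   OUT={b, d, e}
  B3:   IN={b, d, e}   OUT={d, f}
  B4:   IN={d, f}   OUT={d, f}
  B5:   IN={d, f}   OUT={b, d, e, f}
  B6:   IN={b, d, e, f}   OUT={c, d, e, f}
  B7:   IN={c, d, e, f}   OUT={d, e, f}
  B8:   IN={e}   OUT={}

Merge at B3: OUT[B3] = IN[B4] = {d, f}

Answer: {d, f}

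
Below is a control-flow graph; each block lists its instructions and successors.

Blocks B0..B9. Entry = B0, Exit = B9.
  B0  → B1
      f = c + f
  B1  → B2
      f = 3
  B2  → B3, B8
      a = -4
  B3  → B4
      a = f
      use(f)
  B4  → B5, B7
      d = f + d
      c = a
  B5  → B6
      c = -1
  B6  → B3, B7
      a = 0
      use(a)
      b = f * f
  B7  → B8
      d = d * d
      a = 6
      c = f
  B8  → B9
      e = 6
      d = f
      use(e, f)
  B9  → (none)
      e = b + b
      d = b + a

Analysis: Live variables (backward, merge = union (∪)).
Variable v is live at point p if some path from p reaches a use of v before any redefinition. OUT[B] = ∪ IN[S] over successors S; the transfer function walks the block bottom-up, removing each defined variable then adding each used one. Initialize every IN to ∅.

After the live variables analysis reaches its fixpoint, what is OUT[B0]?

Answer: {b, d}

Derivation:
Per-block solution:
  B0:   IN={b, c, d, f}   OUT={b, d}
  B1:   IN={b, d}   OUT={b, d, f}
  B2:   IN={b, d, f}   OUT={a, b, d, f}
  B3:   IN={b, d, f}   OUT={a, b, d, f}
  B4:   IN={a, b, d, f}   OUT={b, d, f}
  B5:   IN={d, f}   OUT={d, f}
  B6:   IN={d, f}   OUT={b, d, f}
  B7:   IN={b, d, f}   OUT={a, b, f}
  B8:   IN={a, b, f}   OUT={a, b}
  B9:   IN={a, b}   OUT={}

Merge at B0: OUT[B0] = IN[B1] = {b, d}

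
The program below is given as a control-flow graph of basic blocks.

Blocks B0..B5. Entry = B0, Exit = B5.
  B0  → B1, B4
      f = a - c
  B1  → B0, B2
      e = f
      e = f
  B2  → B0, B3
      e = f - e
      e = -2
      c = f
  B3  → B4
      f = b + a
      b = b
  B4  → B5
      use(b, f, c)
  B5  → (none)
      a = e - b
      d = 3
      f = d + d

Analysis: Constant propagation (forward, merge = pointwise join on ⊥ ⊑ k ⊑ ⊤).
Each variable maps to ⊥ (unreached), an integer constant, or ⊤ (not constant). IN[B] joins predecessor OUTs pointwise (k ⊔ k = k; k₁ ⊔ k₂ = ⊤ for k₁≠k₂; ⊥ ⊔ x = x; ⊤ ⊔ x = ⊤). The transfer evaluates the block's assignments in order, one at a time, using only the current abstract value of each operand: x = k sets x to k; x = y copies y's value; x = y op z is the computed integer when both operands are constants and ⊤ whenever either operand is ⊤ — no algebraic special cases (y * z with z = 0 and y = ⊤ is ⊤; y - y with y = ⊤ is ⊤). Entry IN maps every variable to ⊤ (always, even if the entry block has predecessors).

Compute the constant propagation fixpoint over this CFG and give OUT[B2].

Answer: {a: ⊤, b: ⊤, c: ⊤, d: ⊤, e: -2, f: ⊤}

Derivation:
Converged values:
  B0:   IN=(all ⊤)   OUT=(all ⊤)
  B1:   IN=(all ⊤)   OUT=(all ⊤)
  B2:   IN=(all ⊤)   OUT={e:-2; rest ⊤}
  B3:   IN={e:-2; rest ⊤}   OUT={e:-2; rest ⊤}
  B4:   IN=(all ⊤)   OUT=(all ⊤)
  B5:   IN=(all ⊤)   OUT={d:3, f:6; rest ⊤}

Merge at B2: IN[B2] = OUT[B1] = {a: ⊤, b: ⊤, c: ⊤, d: ⊤, e: ⊤, f: ⊤}
Applying B2's transfer function to that IN value gives OUT[B2] (row B2 above).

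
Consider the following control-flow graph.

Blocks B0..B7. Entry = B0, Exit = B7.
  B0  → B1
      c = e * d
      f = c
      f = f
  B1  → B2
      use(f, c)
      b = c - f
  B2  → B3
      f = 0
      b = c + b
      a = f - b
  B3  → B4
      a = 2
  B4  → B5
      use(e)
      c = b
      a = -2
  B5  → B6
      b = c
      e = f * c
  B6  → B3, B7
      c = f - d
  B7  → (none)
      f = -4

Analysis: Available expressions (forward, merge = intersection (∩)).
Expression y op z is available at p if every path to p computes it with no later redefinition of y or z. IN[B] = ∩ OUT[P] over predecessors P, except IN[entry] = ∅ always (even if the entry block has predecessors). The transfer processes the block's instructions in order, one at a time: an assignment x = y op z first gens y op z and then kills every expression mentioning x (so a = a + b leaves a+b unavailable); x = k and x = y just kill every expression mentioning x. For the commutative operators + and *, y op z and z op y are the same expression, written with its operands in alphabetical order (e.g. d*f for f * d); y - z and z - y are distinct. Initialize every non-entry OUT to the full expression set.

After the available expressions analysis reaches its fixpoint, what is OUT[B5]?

Per-block solution:
  B0: | IN={} | OUT={d*e}
  B1: | IN={d*e} | OUT={c-f, d*e}
  B2: | IN={c-f, d*e} | OUT={d*e, f-b}
  B3: | IN={} | OUT={}
  B4: | IN={} | OUT={}
  B5: | IN={} | OUT={c*f}
  B6: | IN={c*f} | OUT={f-d}
  B7: | IN={f-d} | OUT={}

Merge at B5: IN[B5] = OUT[B4] = {}
Applying B5's transfer function to that IN value gives OUT[B5] (row B5 above).

Answer: {c*f}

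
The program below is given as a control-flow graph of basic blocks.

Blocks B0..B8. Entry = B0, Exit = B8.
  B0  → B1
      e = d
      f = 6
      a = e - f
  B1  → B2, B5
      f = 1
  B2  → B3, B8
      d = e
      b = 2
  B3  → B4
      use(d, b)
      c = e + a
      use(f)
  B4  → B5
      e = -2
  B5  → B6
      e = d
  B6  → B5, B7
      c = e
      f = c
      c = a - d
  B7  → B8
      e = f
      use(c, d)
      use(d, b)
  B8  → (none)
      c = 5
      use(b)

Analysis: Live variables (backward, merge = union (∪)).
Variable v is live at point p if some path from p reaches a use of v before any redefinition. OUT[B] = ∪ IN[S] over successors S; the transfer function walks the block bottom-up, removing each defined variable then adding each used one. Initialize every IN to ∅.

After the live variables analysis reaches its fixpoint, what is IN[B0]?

Per-block solution:
  B0: | IN={b, d} | OUT={a, b, d, e}
  B1: | IN={a, b, d, e} | OUT={a, b, d, e, f}
  B2: | IN={a, e, f} | OUT={a, b, d, e, f}
  B3: | IN={a, b, d, e, f} | OUT={a, b, d}
  B4: | IN={a, b, d} | OUT={a, b, d}
  B5: | IN={a, b, d} | OUT={a, b, d, e}
  B6: | IN={a, b, d, e} | OUT={a, b, c, d, f}
  B7: | IN={b, c, d, f} | OUT={b}
  B8: | IN={b} | OUT={}

Merge at B0: OUT[B0] = IN[B1] = {a, b, d, e}
Applying B0's transfer function to that OUT value gives IN[B0] (row B0 above).

Answer: {b, d}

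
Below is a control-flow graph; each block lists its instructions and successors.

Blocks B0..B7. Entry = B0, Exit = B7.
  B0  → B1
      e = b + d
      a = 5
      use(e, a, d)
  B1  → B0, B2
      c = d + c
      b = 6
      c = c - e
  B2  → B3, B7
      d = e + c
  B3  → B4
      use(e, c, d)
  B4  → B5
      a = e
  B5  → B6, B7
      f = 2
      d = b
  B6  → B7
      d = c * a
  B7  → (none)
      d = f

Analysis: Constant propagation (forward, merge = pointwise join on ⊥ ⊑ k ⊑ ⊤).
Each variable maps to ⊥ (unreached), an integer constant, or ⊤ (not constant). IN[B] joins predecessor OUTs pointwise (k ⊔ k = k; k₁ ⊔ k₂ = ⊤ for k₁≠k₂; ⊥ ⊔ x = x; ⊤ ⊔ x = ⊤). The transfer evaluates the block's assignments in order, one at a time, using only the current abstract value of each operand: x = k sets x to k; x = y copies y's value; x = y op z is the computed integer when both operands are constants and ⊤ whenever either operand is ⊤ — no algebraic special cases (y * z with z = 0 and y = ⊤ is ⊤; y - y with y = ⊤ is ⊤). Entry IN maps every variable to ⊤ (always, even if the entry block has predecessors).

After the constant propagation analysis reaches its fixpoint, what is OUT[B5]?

Per-block solution:
  B0:   IN=(all ⊤)   OUT={a:5; rest ⊤}
  B1:   IN={a:5; rest ⊤}   OUT={a:5, b:6; rest ⊤}
  B2:   IN={a:5, b:6; rest ⊤}   OUT={a:5, b:6; rest ⊤}
  B3:   IN={a:5, b:6; rest ⊤}   OUT={a:5, b:6; rest ⊤}
  B4:   IN={a:5, b:6; rest ⊤}   OUT={b:6; rest ⊤}
  B5:   IN={b:6; rest ⊤}   OUT={b:6, d:6, f:2; rest ⊤}
  B6:   IN={b:6, d:6, f:2; rest ⊤}   OUT={b:6, f:2; rest ⊤}
  B7:   IN={b:6; rest ⊤}   OUT={b:6; rest ⊤}

Merge at B5: IN[B5] = OUT[B4] = {a: ⊤, b: 6, c: ⊤, d: ⊤, e: ⊤, f: ⊤}
Applying B5's transfer function to that IN value gives OUT[B5] (row B5 above).

Answer: {a: ⊤, b: 6, c: ⊤, d: 6, e: ⊤, f: 2}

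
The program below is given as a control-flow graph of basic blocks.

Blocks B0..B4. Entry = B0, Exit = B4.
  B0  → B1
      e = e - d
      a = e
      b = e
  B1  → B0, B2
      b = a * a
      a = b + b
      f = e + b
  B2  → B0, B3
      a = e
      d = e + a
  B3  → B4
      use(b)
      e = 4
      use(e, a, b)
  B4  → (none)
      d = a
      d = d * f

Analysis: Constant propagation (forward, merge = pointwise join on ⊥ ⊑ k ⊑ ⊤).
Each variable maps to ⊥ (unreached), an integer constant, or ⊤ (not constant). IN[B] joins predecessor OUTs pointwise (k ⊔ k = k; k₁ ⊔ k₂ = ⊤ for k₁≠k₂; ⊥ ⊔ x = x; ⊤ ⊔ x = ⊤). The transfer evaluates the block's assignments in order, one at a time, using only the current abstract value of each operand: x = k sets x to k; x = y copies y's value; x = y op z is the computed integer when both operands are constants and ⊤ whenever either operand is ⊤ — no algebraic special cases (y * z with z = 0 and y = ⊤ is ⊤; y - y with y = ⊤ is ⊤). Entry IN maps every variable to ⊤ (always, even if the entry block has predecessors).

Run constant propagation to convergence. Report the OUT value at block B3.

Per-block solution:
  B0:  IN=(all ⊤)  OUT=(all ⊤)
  B1:  IN=(all ⊤)  OUT=(all ⊤)
  B2:  IN=(all ⊤)  OUT=(all ⊤)
  B3:  IN=(all ⊤)  OUT={e:4; rest ⊤}
  B4:  IN={e:4; rest ⊤}  OUT={e:4; rest ⊤}

Merge at B3: IN[B3] = OUT[B2] = {a: ⊤, b: ⊤, c: ⊤, d: ⊤, e: ⊤, f: ⊤}
Applying B3's transfer function to that IN value gives OUT[B3] (row B3 above).

Answer: {a: ⊤, b: ⊤, c: ⊤, d: ⊤, e: 4, f: ⊤}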